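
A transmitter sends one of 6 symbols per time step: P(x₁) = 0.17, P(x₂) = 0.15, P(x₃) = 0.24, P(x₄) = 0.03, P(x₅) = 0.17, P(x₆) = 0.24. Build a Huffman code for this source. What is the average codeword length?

2.52 bits/symbol

Repeatedly combine the two least-probable nodes; the expected code length is the sum of the merged weights.
merge 3/100 + 3/20 → 9/50
merge 17/100 + 17/100 → 17/50
merge 9/50 + 6/25 → 21/50
merge 6/25 + 17/50 → 29/50
merge 21/50 + 29/50 → 1
L = 9/50 + 17/50 + 21/50 + 29/50 + 1 = 63/25 = 2.52 bits/symbol.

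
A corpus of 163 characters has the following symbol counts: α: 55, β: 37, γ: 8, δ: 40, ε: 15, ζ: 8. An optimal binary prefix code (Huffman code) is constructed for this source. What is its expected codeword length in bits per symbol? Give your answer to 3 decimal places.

Probabilities are the counts divided by 163.
Repeatedly combine the two least-probable nodes; the expected code length is the sum of the merged weights.
merge 8/163 + 8/163 → 16/163
merge 15/163 + 16/163 → 31/163
merge 31/163 + 37/163 → 68/163
merge 40/163 + 55/163 → 95/163
merge 68/163 + 95/163 → 1
L = 16/163 + 31/163 + 68/163 + 95/163 + 1 = 373/163 ≈ 2.288 bits/symbol.

2.288 bits/symbol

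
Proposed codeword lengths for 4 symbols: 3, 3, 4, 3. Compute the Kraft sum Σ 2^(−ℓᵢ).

With common denominator 2^4 = 16: Σ 2^(−ℓᵢ) = 2/16 + 2/16 + 1/16 + 2/16 = 7/16 = 0.4375.

0.4375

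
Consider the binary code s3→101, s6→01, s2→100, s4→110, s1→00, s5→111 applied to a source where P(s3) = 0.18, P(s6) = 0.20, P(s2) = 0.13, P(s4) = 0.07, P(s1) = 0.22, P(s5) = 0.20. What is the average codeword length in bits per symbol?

2.58 bits/symbol

L̄ = Σ pᵢ·ℓᵢ = 0.18·3 + 0.20·2 + 0.13·3 + 0.07·3 + 0.22·2 + 0.20·3 = 2.58 bits/symbol.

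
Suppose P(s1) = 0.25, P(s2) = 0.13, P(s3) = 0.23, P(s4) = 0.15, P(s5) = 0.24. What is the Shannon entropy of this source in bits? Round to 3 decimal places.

H = −Σ pᵢ log₂ pᵢ.
−0.25·log₂(0.25) = 0.5000
−0.13·log₂(0.13) = 0.3826
−0.23·log₂(0.23) = 0.4877
−0.15·log₂(0.15) = 0.4105
−0.24·log₂(0.24) = 0.4941
Sum ≈ 2.2750 → 2.275 bits.

2.275 bits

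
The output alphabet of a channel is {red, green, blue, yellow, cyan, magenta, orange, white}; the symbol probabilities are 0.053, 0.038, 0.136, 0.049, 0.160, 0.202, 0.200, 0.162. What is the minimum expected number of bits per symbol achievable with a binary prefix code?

2.825 bits/symbol

Repeatedly combine the two least-probable nodes; the expected code length is the sum of the merged weights.
merge 19/500 + 49/1000 → 87/1000
merge 53/1000 + 87/1000 → 7/50
merge 17/125 + 7/50 → 69/250
merge 4/25 + 81/500 → 161/500
merge 1/5 + 101/500 → 201/500
merge 69/250 + 161/500 → 299/500
merge 201/500 + 299/500 → 1
L = 87/1000 + 7/50 + 69/250 + 161/500 + 201/500 + 299/500 + 1 = 113/40 = 2.825 bits/symbol.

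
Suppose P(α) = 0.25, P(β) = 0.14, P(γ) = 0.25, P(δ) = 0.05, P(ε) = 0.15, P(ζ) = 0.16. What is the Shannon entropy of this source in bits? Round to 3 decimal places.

2.447 bits

H = −Σ pᵢ log₂ pᵢ.
−0.25·log₂(0.25) = 0.5000
−0.14·log₂(0.14) = 0.3971
−0.25·log₂(0.25) = 0.5000
−0.05·log₂(0.05) = 0.2161
−0.15·log₂(0.15) = 0.4105
−0.16·log₂(0.16) = 0.4230
Sum ≈ 2.4468 → 2.447 bits.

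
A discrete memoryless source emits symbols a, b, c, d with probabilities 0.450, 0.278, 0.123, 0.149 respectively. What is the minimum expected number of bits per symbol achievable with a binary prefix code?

Repeatedly combine the two least-probable nodes; the expected code length is the sum of the merged weights.
merge 123/1000 + 149/1000 → 34/125
merge 34/125 + 139/500 → 11/20
merge 9/20 + 11/20 → 1
L = 34/125 + 11/20 + 1 = 911/500 = 1.822 bits/symbol.

1.822 bits/symbol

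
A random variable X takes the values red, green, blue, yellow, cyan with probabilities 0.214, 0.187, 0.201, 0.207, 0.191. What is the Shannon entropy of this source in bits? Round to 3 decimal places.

H = −Σ pᵢ log₂ pᵢ.
−0.214·log₂(0.214) = 0.4760
−0.187·log₂(0.187) = 0.4523
−0.201·log₂(0.201) = 0.4653
−0.207·log₂(0.207) = 0.4704
−0.191·log₂(0.191) = 0.4562
Sum ≈ 2.3201 → 2.320 bits.

2.320 bits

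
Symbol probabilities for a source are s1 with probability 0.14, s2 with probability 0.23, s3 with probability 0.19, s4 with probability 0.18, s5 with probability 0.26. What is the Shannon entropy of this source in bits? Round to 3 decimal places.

2.291 bits

H = −Σ pᵢ log₂ pᵢ.
−0.14·log₂(0.14) = 0.3971
−0.23·log₂(0.23) = 0.4877
−0.19·log₂(0.19) = 0.4552
−0.18·log₂(0.18) = 0.4453
−0.26·log₂(0.26) = 0.5053
Sum ≈ 2.2906 → 2.291 bits.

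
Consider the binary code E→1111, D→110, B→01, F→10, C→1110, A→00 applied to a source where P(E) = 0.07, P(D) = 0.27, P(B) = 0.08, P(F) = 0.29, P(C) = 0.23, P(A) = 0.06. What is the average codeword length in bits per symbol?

2.87 bits/symbol

L̄ = Σ pᵢ·ℓᵢ = 0.07·4 + 0.27·3 + 0.08·2 + 0.29·2 + 0.23·4 + 0.06·2 = 2.87 bits/symbol.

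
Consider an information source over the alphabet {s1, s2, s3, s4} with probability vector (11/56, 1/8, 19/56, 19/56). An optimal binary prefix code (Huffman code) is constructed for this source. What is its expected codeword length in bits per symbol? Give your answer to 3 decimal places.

Repeatedly combine the two least-probable nodes; the expected code length is the sum of the merged weights.
merge 1/8 + 11/56 → 9/28
merge 9/28 + 19/56 → 37/56
merge 19/56 + 37/56 → 1
L = 9/28 + 37/56 + 1 = 111/56 ≈ 1.982 bits/symbol.

1.982 bits/symbol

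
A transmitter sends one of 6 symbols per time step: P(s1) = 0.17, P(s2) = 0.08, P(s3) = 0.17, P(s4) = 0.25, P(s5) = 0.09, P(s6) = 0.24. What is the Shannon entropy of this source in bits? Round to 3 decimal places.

2.467 bits

H = −Σ pᵢ log₂ pᵢ.
−0.17·log₂(0.17) = 0.4346
−0.08·log₂(0.08) = 0.2915
−0.17·log₂(0.17) = 0.4346
−0.25·log₂(0.25) = 0.5000
−0.09·log₂(0.09) = 0.3127
−0.24·log₂(0.24) = 0.4941
Sum ≈ 2.4675 → 2.467 bits.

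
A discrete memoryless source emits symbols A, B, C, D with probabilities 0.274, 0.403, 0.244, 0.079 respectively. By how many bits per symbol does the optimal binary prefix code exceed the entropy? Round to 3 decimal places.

0.094 bits

Entropy H = −Σ p log₂ p ≈ 1.8260 bits.
Huffman merges: 79/1000+61/250→323/1000; 137/500+323/1000→597/1000; 403/1000+597/1000→1. L = 48/25 ≈ 1.9200.
L − H = 1.9200 − 1.8260 = 0.094 bits.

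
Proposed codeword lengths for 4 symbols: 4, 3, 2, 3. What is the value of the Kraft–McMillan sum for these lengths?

0.5625

With common denominator 2^4 = 16: Σ 2^(−ℓᵢ) = 1/16 + 2/16 + 4/16 + 2/16 = 9/16 = 0.5625.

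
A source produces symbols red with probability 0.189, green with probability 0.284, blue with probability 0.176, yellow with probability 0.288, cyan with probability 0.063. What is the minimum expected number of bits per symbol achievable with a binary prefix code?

Repeatedly combine the two least-probable nodes; the expected code length is the sum of the merged weights.
merge 63/1000 + 22/125 → 239/1000
merge 189/1000 + 239/1000 → 107/250
merge 71/250 + 36/125 → 143/250
merge 107/250 + 143/250 → 1
L = 239/1000 + 107/250 + 143/250 + 1 = 2239/1000 = 2.239 bits/symbol.

2.239 bits/symbol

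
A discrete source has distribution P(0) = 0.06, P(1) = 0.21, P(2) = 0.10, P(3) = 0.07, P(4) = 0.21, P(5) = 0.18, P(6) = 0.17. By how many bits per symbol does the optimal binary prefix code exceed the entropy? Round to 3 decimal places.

Entropy H = −Σ p log₂ p ≈ 2.6698 bits.
Huffman merges: 3/50+7/100→13/100; 1/10+13/100→23/100; 17/100+9/50→7/20; 21/100+21/100→21/50; 23/100+7/20→29/50; 21/50+29/50→1. L = 271/100 ≈ 2.7100.
L − H = 2.7100 − 2.6698 = 0.040 bits.

0.040 bits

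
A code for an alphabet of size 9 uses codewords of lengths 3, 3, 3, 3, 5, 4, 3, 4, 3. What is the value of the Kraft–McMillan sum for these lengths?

0.90625

With common denominator 2^5 = 32: Σ 2^(−ℓᵢ) = 4/32 + 4/32 + 4/32 + 4/32 + 1/32 + 2/32 + 4/32 + 2/32 + 4/32 = 29/32 = 0.90625.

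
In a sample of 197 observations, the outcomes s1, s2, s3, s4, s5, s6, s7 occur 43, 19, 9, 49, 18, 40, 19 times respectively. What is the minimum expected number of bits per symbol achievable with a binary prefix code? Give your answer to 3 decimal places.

2.660 bits/symbol

Probabilities are the counts divided by 197.
Repeatedly combine the two least-probable nodes; the expected code length is the sum of the merged weights.
merge 9/197 + 18/197 → 27/197
merge 19/197 + 19/197 → 38/197
merge 27/197 + 38/197 → 65/197
merge 40/197 + 43/197 → 83/197
merge 49/197 + 65/197 → 114/197
merge 83/197 + 114/197 → 1
L = 27/197 + 38/197 + 65/197 + 83/197 + 114/197 + 1 = 524/197 ≈ 2.660 bits/symbol.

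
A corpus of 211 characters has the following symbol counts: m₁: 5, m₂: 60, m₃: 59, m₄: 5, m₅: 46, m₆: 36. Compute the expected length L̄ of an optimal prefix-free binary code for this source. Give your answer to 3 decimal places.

2.265 bits/symbol

Probabilities are the counts divided by 211.
Repeatedly combine the two least-probable nodes; the expected code length is the sum of the merged weights.
merge 5/211 + 5/211 → 10/211
merge 10/211 + 36/211 → 46/211
merge 46/211 + 46/211 → 92/211
merge 59/211 + 60/211 → 119/211
merge 92/211 + 119/211 → 1
L = 10/211 + 46/211 + 92/211 + 119/211 + 1 = 478/211 ≈ 2.265 bits/symbol.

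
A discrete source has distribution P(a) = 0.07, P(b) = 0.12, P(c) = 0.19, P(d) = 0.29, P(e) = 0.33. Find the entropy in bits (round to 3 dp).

H = −Σ pᵢ log₂ pᵢ.
−0.07·log₂(0.07) = 0.2686
−0.12·log₂(0.12) = 0.3671
−0.19·log₂(0.19) = 0.4552
−0.29·log₂(0.29) = 0.5179
−0.33·log₂(0.33) = 0.5278
Sum ≈ 2.1366 → 2.137 bits.

2.137 bits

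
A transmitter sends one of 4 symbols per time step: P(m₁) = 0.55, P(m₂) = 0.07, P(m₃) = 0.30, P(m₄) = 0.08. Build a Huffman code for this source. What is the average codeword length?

Repeatedly combine the two least-probable nodes; the expected code length is the sum of the merged weights.
merge 7/100 + 2/25 → 3/20
merge 3/20 + 3/10 → 9/20
merge 9/20 + 11/20 → 1
L = 3/20 + 9/20 + 1 = 8/5 = 1.6 bits/symbol.

1.6 bits/symbol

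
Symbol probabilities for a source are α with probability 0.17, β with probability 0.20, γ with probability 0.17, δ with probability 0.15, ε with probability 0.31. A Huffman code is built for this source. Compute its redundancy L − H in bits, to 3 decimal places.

Entropy H = −Σ p log₂ p ≈ 2.2679 bits.
Huffman merges: 3/20+17/100→8/25; 17/100+1/5→37/100; 31/100+8/25→63/100; 37/100+63/100→1. L = 58/25 ≈ 2.3200.
L − H = 2.3200 − 2.2679 = 0.052 bits.

0.052 bits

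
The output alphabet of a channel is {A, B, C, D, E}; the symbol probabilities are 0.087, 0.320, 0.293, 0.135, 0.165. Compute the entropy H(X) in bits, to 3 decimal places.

2.170 bits

H = −Σ pᵢ log₂ pᵢ.
−0.087·log₂(0.087) = 0.3065
−0.320·log₂(0.320) = 0.5260
−0.293·log₂(0.293) = 0.5189
−0.135·log₂(0.135) = 0.3900
−0.165·log₂(0.165) = 0.4289
Sum ≈ 2.1704 → 2.170 bits.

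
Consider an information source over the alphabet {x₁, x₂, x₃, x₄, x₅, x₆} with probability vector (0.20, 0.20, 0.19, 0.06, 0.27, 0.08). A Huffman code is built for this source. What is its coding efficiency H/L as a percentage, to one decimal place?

98.3%

Entropy H = −Σ p log₂ p ≈ 2.4291 bits.
Huffman merges: 3/50+2/25→7/50; 7/50+19/100→33/100; 1/5+1/5→2/5; 27/100+33/100→3/5; 2/5+3/5→1. L = 247/100 ≈ 2.4700.
Efficiency = H/L = 2.4291/2.4700 = 98.3%.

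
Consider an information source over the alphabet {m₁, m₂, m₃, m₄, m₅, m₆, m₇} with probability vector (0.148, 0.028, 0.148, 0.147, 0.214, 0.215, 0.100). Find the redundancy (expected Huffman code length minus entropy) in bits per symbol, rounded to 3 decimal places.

Entropy H = −Σ p log₂ p ≈ 2.6519 bits.
Huffman merges: 7/250+1/10→16/125; 16/125+147/1000→11/40; 37/250+37/250→37/125; 107/500+43/200→429/1000; 11/40+37/125→571/1000; 429/1000+571/1000→1. L = 2699/1000 ≈ 2.6990.
L − H = 2.6990 − 2.6519 = 0.047 bits.

0.047 bits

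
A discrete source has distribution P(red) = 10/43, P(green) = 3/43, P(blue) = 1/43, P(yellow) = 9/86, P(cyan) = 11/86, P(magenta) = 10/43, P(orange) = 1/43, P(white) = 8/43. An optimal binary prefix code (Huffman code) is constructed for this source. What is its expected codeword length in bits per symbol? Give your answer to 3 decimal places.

2.698 bits/symbol

Repeatedly combine the two least-probable nodes; the expected code length is the sum of the merged weights.
merge 1/43 + 1/43 → 2/43
merge 2/43 + 3/43 → 5/43
merge 9/86 + 5/43 → 19/86
merge 11/86 + 8/43 → 27/86
merge 19/86 + 10/43 → 39/86
merge 10/43 + 27/86 → 47/86
merge 39/86 + 47/86 → 1
L = 2/43 + 5/43 + 19/86 + 27/86 + 39/86 + 47/86 + 1 = 116/43 ≈ 2.698 bits/symbol.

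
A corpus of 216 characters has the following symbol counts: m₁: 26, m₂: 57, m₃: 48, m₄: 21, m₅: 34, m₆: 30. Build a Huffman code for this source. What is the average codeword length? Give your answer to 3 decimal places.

Probabilities are the counts divided by 216.
Repeatedly combine the two least-probable nodes; the expected code length is the sum of the merged weights.
merge 7/72 + 13/108 → 47/216
merge 5/36 + 17/108 → 8/27
merge 47/216 + 2/9 → 95/216
merge 19/72 + 8/27 → 121/216
merge 95/216 + 121/216 → 1
L = 47/216 + 8/27 + 95/216 + 121/216 + 1 = 181/72 ≈ 2.514 bits/symbol.

2.514 bits/symbol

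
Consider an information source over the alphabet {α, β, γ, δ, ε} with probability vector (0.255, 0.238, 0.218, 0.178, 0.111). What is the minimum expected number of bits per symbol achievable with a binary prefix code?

Repeatedly combine the two least-probable nodes; the expected code length is the sum of the merged weights.
merge 111/1000 + 89/500 → 289/1000
merge 109/500 + 119/500 → 57/125
merge 51/200 + 289/1000 → 68/125
merge 57/125 + 68/125 → 1
L = 289/1000 + 57/125 + 68/125 + 1 = 2289/1000 = 2.289 bits/symbol.

2.289 bits/symbol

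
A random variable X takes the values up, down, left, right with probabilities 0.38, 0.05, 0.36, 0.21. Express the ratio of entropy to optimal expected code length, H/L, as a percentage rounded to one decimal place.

Entropy H = −Σ p log₂ p ≈ 1.7500 bits.
Huffman merges: 1/20+21/100→13/50; 13/50+9/25→31/50; 19/50+31/50→1. L = 47/25 ≈ 1.8800.
Efficiency = H/L = 1.7500/1.8800 = 93.1%.

93.1%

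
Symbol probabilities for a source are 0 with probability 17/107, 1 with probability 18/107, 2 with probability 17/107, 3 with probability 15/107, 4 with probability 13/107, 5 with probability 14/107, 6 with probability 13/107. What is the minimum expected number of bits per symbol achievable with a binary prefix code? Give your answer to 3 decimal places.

2.832 bits/symbol

Repeatedly combine the two least-probable nodes; the expected code length is the sum of the merged weights.
merge 13/107 + 13/107 → 26/107
merge 14/107 + 15/107 → 29/107
merge 17/107 + 17/107 → 34/107
merge 18/107 + 26/107 → 44/107
merge 29/107 + 34/107 → 63/107
merge 44/107 + 63/107 → 1
L = 26/107 + 29/107 + 34/107 + 44/107 + 63/107 + 1 = 303/107 ≈ 2.832 bits/symbol.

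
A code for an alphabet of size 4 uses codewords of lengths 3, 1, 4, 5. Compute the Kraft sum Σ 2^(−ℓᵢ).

0.71875

With common denominator 2^5 = 32: Σ 2^(−ℓᵢ) = 4/32 + 16/32 + 2/32 + 1/32 = 23/32 = 0.71875.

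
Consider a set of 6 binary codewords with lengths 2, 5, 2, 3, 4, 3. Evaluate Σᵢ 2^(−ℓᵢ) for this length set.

With common denominator 2^5 = 32: Σ 2^(−ℓᵢ) = 8/32 + 1/32 + 8/32 + 4/32 + 2/32 + 4/32 = 27/32 = 0.84375.

0.84375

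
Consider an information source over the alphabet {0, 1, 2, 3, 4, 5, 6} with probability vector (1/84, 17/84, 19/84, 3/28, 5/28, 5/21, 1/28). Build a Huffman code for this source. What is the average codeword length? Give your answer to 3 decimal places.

2.536 bits/symbol

Repeatedly combine the two least-probable nodes; the expected code length is the sum of the merged weights.
merge 1/84 + 1/28 → 1/21
merge 1/21 + 3/28 → 13/84
merge 13/84 + 5/28 → 1/3
merge 17/84 + 19/84 → 3/7
merge 5/21 + 1/3 → 4/7
merge 3/7 + 4/7 → 1
L = 1/21 + 13/84 + 1/3 + 3/7 + 4/7 + 1 = 71/28 ≈ 2.536 bits/symbol.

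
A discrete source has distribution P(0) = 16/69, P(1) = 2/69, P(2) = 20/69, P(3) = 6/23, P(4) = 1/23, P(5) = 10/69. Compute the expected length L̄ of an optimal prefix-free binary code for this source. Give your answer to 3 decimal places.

Repeatedly combine the two least-probable nodes; the expected code length is the sum of the merged weights.
merge 2/69 + 1/23 → 5/69
merge 5/69 + 10/69 → 5/23
merge 5/23 + 16/69 → 31/69
merge 6/23 + 20/69 → 38/69
merge 31/69 + 38/69 → 1
L = 5/69 + 5/23 + 31/69 + 38/69 + 1 = 158/69 ≈ 2.290 bits/symbol.

2.290 bits/symbol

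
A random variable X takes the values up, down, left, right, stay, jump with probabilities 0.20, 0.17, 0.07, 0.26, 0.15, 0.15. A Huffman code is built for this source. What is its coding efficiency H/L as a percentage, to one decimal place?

98.2%

Entropy H = −Σ p log₂ p ≈ 2.4939 bits.
Huffman merges: 7/100+3/20→11/50; 3/20+17/100→8/25; 1/5+11/50→21/50; 13/50+8/25→29/50; 21/50+29/50→1. L = 127/50 ≈ 2.5400.
Efficiency = H/L = 2.4939/2.5400 = 98.2%.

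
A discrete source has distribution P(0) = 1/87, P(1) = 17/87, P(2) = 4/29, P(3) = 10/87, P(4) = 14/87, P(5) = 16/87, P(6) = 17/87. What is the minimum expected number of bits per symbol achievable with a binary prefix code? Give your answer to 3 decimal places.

2.736 bits/symbol

Repeatedly combine the two least-probable nodes; the expected code length is the sum of the merged weights.
merge 1/87 + 10/87 → 11/87
merge 11/87 + 4/29 → 23/87
merge 14/87 + 16/87 → 10/29
merge 17/87 + 17/87 → 34/87
merge 23/87 + 10/29 → 53/87
merge 34/87 + 53/87 → 1
L = 11/87 + 23/87 + 10/29 + 34/87 + 53/87 + 1 = 238/87 ≈ 2.736 bits/symbol.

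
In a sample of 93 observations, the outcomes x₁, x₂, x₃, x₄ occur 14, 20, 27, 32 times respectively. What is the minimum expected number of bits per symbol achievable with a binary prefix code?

Probabilities are the counts divided by 93.
Repeatedly combine the two least-probable nodes; the expected code length is the sum of the merged weights.
merge 14/93 + 20/93 → 34/93
merge 9/31 + 32/93 → 59/93
merge 34/93 + 59/93 → 1
L = 34/93 + 59/93 + 1 = 2 bits/symbol.

2 bits/symbol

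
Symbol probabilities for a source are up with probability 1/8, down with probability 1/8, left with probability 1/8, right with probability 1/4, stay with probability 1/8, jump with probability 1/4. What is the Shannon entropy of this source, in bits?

Each probability is a power of 1/2, so log₂(1/p) is an integer.
H = Σ p·log₂(1/p) = 1/8·3 + 1/8·3 + 1/8·3 + 1/4·2 + 1/8·3 + 1/4·2 = 2.5 bits.

2.5 bits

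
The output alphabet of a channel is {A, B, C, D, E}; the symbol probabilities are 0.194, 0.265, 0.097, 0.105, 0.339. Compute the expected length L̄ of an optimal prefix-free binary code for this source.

Repeatedly combine the two least-probable nodes; the expected code length is the sum of the merged weights.
merge 97/1000 + 21/200 → 101/500
merge 97/500 + 101/500 → 99/250
merge 53/200 + 339/1000 → 151/250
merge 99/250 + 151/250 → 1
L = 101/500 + 99/250 + 151/250 + 1 = 1101/500 = 2.202 bits/symbol.

2.202 bits/symbol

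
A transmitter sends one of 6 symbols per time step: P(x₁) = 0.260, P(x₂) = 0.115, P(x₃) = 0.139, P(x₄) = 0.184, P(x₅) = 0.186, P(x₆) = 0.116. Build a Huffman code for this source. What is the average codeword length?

Repeatedly combine the two least-probable nodes; the expected code length is the sum of the merged weights.
merge 23/200 + 29/250 → 231/1000
merge 139/1000 + 23/125 → 323/1000
merge 93/500 + 231/1000 → 417/1000
merge 13/50 + 323/1000 → 583/1000
merge 417/1000 + 583/1000 → 1
L = 231/1000 + 323/1000 + 417/1000 + 583/1000 + 1 = 1277/500 = 2.554 bits/symbol.

2.554 bits/symbol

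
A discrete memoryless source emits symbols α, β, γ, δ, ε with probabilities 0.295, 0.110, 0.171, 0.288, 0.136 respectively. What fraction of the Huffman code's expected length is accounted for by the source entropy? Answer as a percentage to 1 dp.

98.6%

Entropy H = −Σ p log₂ p ≈ 2.2142 bits.
Huffman merges: 11/100+17/125→123/500; 171/1000+123/500→417/1000; 36/125+59/200→583/1000; 417/1000+583/1000→1. L = 1123/500 ≈ 2.2460.
Efficiency = H/L = 2.2142/2.2460 = 98.6%.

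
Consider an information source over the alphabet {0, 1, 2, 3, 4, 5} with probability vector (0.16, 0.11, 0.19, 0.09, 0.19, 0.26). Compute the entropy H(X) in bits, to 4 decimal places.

H = −Σ pᵢ log₂ pᵢ.
−0.16·log₂(0.16) = 0.4230
−0.11·log₂(0.11) = 0.3503
−0.19·log₂(0.19) = 0.4552
−0.09·log₂(0.09) = 0.3127
−0.19·log₂(0.19) = 0.4552
−0.26·log₂(0.26) = 0.5053
Sum ≈ 2.5017 → 2.5017 bits.

2.5017 bits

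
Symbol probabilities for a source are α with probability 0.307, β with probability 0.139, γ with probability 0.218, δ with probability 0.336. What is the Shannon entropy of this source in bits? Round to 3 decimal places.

1.927 bits

H = −Σ pᵢ log₂ pᵢ.
−0.307·log₂(0.307) = 0.5230
−0.139·log₂(0.139) = 0.3957
−0.218·log₂(0.218) = 0.4791
−0.336·log₂(0.336) = 0.5287
Sum ≈ 1.9265 → 1.927 bits.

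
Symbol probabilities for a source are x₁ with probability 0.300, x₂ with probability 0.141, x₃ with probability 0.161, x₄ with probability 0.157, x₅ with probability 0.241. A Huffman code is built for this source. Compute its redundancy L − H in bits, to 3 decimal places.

0.040 bits

Entropy H = −Σ p log₂ p ≈ 2.2579 bits.
Huffman merges: 141/1000+157/1000→149/500; 161/1000+241/1000→201/500; 149/500+3/10→299/500; 201/500+299/500→1. L = 1149/500 ≈ 2.2980.
L − H = 2.2980 − 2.2579 = 0.040 bits.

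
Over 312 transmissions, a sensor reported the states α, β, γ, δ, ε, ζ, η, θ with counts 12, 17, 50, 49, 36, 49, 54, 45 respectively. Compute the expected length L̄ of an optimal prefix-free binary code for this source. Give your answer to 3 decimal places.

Probabilities are the counts divided by 312.
Repeatedly combine the two least-probable nodes; the expected code length is the sum of the merged weights.
merge 1/26 + 17/312 → 29/312
merge 29/312 + 3/26 → 5/24
merge 15/104 + 49/312 → 47/156
merge 49/312 + 25/156 → 33/104
merge 9/52 + 5/24 → 119/312
merge 47/156 + 33/104 → 193/312
merge 119/312 + 193/312 → 1
L = 29/312 + 5/24 + 47/156 + 33/104 + 119/312 + 193/312 + 1 = 911/312 ≈ 2.920 bits/symbol.

2.920 bits/symbol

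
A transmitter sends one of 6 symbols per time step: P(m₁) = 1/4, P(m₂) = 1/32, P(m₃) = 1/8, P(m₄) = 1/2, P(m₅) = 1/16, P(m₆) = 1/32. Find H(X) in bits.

Each probability is a power of 1/2, so log₂(1/p) is an integer.
H = Σ p·log₂(1/p) = 1/4·2 + 1/32·5 + 1/8·3 + 1/2·1 + 1/16·4 + 1/32·5 = 1.9375 bits.

1.9375 bits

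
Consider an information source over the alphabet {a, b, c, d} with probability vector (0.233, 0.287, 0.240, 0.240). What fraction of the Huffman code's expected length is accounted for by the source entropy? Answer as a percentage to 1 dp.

Entropy H = −Σ p log₂ p ≈ 1.9948 bits.
Huffman merges: 233/1000+6/25→473/1000; 6/25+287/1000→527/1000; 473/1000+527/1000→1. L = 2 ≈ 2.0000.
Efficiency = H/L = 1.9948/2.0000 = 99.7%.

99.7%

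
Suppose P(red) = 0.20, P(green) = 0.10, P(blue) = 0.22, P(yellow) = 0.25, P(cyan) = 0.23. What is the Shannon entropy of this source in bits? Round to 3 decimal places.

2.265 bits

H = −Σ pᵢ log₂ pᵢ.
−0.20·log₂(0.20) = 0.4644
−0.10·log₂(0.10) = 0.3322
−0.22·log₂(0.22) = 0.4806
−0.25·log₂(0.25) = 0.5000
−0.23·log₂(0.23) = 0.4877
Sum ≈ 2.2648 → 2.265 bits.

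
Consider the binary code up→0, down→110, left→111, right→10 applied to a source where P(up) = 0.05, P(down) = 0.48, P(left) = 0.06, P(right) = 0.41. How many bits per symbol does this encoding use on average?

L̄ = Σ pᵢ·ℓᵢ = 0.05·1 + 0.48·3 + 0.06·3 + 0.41·2 = 2.49 bits/symbol.

2.49 bits/symbol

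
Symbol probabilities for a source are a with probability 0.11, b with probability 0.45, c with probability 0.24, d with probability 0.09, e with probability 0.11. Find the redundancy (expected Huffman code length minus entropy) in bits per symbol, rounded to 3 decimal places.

Entropy H = −Σ p log₂ p ≈ 2.0258 bits.
Huffman merges: 9/100+11/100→1/5; 11/100+1/5→31/100; 6/25+31/100→11/20; 9/20+11/20→1. L = 103/50 ≈ 2.0600.
L − H = 2.0600 − 2.0258 = 0.034 bits.

0.034 bits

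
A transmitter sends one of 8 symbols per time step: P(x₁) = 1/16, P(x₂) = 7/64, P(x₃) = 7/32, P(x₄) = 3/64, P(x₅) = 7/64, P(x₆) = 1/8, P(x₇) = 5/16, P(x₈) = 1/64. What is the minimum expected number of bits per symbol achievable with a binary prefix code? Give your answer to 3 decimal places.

Repeatedly combine the two least-probable nodes; the expected code length is the sum of the merged weights.
merge 1/64 + 3/64 → 1/16
merge 1/16 + 1/16 → 1/8
merge 7/64 + 7/64 → 7/32
merge 1/8 + 1/8 → 1/4
merge 7/32 + 7/32 → 7/16
merge 1/4 + 5/16 → 9/16
merge 7/16 + 9/16 → 1
L = 1/16 + 1/8 + 7/32 + 1/4 + 7/16 + 9/16 + 1 = 85/32 ≈ 2.656 bits/symbol.

2.656 bits/symbol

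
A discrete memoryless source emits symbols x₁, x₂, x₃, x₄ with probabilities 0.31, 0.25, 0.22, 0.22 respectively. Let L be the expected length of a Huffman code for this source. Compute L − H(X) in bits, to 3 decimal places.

Entropy H = −Σ p log₂ p ≈ 1.9849 bits.
Huffman merges: 11/50+11/50→11/25; 1/4+31/100→14/25; 11/25+14/25→1. L = 2 ≈ 2.0000.
L − H = 2.0000 − 1.9849 = 0.015 bits.

0.015 bits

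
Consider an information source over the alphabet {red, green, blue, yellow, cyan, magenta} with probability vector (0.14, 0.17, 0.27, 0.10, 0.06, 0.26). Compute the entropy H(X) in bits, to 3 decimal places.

H = −Σ pᵢ log₂ pᵢ.
−0.14·log₂(0.14) = 0.3971
−0.17·log₂(0.17) = 0.4346
−0.27·log₂(0.27) = 0.5100
−0.10·log₂(0.10) = 0.3322
−0.06·log₂(0.06) = 0.2435
−0.26·log₂(0.26) = 0.5053
Sum ≈ 2.4227 → 2.423 bits.

2.423 bits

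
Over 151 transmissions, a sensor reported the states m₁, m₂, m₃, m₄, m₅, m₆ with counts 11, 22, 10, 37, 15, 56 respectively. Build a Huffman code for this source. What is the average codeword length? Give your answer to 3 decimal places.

Probabilities are the counts divided by 151.
Repeatedly combine the two least-probable nodes; the expected code length is the sum of the merged weights.
merge 10/151 + 11/151 → 21/151
merge 15/151 + 21/151 → 36/151
merge 22/151 + 36/151 → 58/151
merge 37/151 + 56/151 → 93/151
merge 58/151 + 93/151 → 1
L = 21/151 + 36/151 + 58/151 + 93/151 + 1 = 359/151 ≈ 2.377 bits/symbol.

2.377 bits/symbol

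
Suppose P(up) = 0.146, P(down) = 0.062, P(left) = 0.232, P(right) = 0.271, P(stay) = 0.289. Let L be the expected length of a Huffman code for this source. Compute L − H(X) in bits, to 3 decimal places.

Entropy H = −Σ p log₂ p ≈ 2.1710 bits.
Huffman merges: 31/500+73/500→26/125; 26/125+29/125→11/25; 271/1000+289/1000→14/25; 11/25+14/25→1. L = 276/125 ≈ 2.2080.
L − H = 2.2080 − 2.1710 = 0.037 bits.

0.037 bits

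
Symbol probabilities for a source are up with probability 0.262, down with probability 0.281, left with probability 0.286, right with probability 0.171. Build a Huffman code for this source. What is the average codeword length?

Repeatedly combine the two least-probable nodes; the expected code length is the sum of the merged weights.
merge 171/1000 + 131/500 → 433/1000
merge 281/1000 + 143/500 → 567/1000
merge 433/1000 + 567/1000 → 1
L = 433/1000 + 567/1000 + 1 = 2 bits/symbol.

2 bits/symbol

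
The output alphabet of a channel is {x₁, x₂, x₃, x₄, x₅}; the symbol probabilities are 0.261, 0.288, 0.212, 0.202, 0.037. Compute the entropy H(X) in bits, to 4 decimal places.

2.1395 bits

H = −Σ pᵢ log₂ pᵢ.
−0.261·log₂(0.261) = 0.5058
−0.288·log₂(0.288) = 0.5172
−0.212·log₂(0.212) = 0.4744
−0.202·log₂(0.202) = 0.4661
−0.037·log₂(0.037) = 0.1760
Sum ≈ 2.1395 → 2.1395 bits.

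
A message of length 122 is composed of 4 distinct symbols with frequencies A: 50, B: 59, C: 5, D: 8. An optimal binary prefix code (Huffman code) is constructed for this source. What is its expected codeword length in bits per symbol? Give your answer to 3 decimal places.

1.623 bits/symbol

Probabilities are the counts divided by 122.
Repeatedly combine the two least-probable nodes; the expected code length is the sum of the merged weights.
merge 5/122 + 4/61 → 13/122
merge 13/122 + 25/61 → 63/122
merge 59/122 + 63/122 → 1
L = 13/122 + 63/122 + 1 = 99/61 ≈ 1.623 bits/symbol.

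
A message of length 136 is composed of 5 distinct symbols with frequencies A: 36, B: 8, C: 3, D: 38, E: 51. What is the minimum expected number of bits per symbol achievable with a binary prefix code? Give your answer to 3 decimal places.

2.051 bits/symbol

Probabilities are the counts divided by 136.
Repeatedly combine the two least-probable nodes; the expected code length is the sum of the merged weights.
merge 3/136 + 1/17 → 11/136
merge 11/136 + 9/34 → 47/136
merge 19/68 + 47/136 → 5/8
merge 3/8 + 5/8 → 1
L = 11/136 + 47/136 + 5/8 + 1 = 279/136 ≈ 2.051 bits/symbol.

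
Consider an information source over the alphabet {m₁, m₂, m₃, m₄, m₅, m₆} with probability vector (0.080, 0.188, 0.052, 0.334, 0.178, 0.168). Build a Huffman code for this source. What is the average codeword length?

Repeatedly combine the two least-probable nodes; the expected code length is the sum of the merged weights.
merge 13/250 + 2/25 → 33/250
merge 33/250 + 21/125 → 3/10
merge 89/500 + 47/250 → 183/500
merge 3/10 + 167/500 → 317/500
merge 183/500 + 317/500 → 1
L = 33/250 + 3/10 + 183/500 + 317/500 + 1 = 304/125 = 2.432 bits/symbol.

2.432 bits/symbol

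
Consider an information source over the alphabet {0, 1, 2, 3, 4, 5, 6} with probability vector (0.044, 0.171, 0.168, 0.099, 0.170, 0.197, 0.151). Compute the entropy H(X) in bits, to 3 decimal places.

H = −Σ pᵢ log₂ pᵢ.
−0.044·log₂(0.044) = 0.1983
−0.171·log₂(0.171) = 0.4357
−0.168·log₂(0.168) = 0.4323
−0.099·log₂(0.099) = 0.3303
−0.170·log₂(0.170) = 0.4346
−0.197·log₂(0.197) = 0.4617
−0.151·log₂(0.151) = 0.4118
Sum ≈ 2.7048 → 2.705 bits.

2.705 bits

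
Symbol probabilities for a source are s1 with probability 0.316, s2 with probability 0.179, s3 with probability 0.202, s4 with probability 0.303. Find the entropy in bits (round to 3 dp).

H = −Σ pᵢ log₂ pᵢ.
−0.316·log₂(0.316) = 0.5252
−0.179·log₂(0.179) = 0.4443
−0.202·log₂(0.202) = 0.4661
−0.303·log₂(0.303) = 0.5220
Sum ≈ 1.9575 → 1.958 bits.

1.958 bits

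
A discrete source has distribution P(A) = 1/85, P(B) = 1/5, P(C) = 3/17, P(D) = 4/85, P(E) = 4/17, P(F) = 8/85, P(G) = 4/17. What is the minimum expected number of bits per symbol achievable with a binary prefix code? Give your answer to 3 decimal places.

Repeatedly combine the two least-probable nodes; the expected code length is the sum of the merged weights.
merge 1/85 + 4/85 → 1/17
merge 1/17 + 8/85 → 13/85
merge 13/85 + 3/17 → 28/85
merge 1/5 + 4/17 → 37/85
merge 4/17 + 28/85 → 48/85
merge 37/85 + 48/85 → 1
L = 1/17 + 13/85 + 28/85 + 37/85 + 48/85 + 1 = 216/85 ≈ 2.541 bits/symbol.

2.541 bits/symbol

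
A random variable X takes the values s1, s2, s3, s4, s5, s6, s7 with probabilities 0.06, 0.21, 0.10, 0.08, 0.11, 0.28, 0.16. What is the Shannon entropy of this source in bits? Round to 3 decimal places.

H = −Σ pᵢ log₂ pᵢ.
−0.06·log₂(0.06) = 0.2435
−0.21·log₂(0.21) = 0.4728
−0.10·log₂(0.10) = 0.3322
−0.08·log₂(0.08) = 0.2915
−0.11·log₂(0.11) = 0.3503
−0.28·log₂(0.28) = 0.5142
−0.16·log₂(0.16) = 0.4230
Sum ≈ 2.6276 → 2.628 bits.

2.628 bits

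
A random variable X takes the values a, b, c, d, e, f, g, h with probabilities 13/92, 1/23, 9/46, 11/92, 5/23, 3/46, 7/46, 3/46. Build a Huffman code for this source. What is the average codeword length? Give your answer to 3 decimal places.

Repeatedly combine the two least-probable nodes; the expected code length is the sum of the merged weights.
merge 1/23 + 3/46 → 5/46
merge 3/46 + 5/46 → 4/23
merge 11/92 + 13/92 → 6/23
merge 7/46 + 4/23 → 15/46
merge 9/46 + 5/23 → 19/46
merge 6/23 + 15/46 → 27/46
merge 19/46 + 27/46 → 1
L = 5/46 + 4/23 + 6/23 + 15/46 + 19/46 + 27/46 + 1 = 66/23 ≈ 2.870 bits/symbol.

2.870 bits/symbol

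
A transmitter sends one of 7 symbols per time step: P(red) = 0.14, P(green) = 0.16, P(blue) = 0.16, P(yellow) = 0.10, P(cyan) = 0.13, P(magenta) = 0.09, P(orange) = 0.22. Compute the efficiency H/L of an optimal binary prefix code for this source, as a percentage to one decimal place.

99.0%

Entropy H = −Σ p log₂ p ≈ 2.7512 bits.
Huffman merges: 9/100+1/10→19/100; 13/100+7/50→27/100; 4/25+4/25→8/25; 19/100+11/50→41/100; 27/100+8/25→59/100; 41/100+59/100→1. L = 139/50 ≈ 2.7800.
Efficiency = H/L = 2.7512/2.7800 = 99.0%.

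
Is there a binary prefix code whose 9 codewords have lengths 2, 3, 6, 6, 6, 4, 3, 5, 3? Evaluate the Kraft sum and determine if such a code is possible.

0.765625; yes

With common denominator 2^6 = 64: Σ 2^(−ℓᵢ) = 16/64 + 8/64 + 1/64 + 1/64 + 1/64 + 4/64 + 8/64 + 2/64 + 8/64 = 49/64 = 0.765625.
Kraft's inequality requires Σ ≤ 1; here Σ = 0.765625 ≤ 1, so such a prefix code exists.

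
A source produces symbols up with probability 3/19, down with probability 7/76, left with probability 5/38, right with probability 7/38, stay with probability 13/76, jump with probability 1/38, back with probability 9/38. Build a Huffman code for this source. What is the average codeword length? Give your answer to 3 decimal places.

2.697 bits/symbol

Repeatedly combine the two least-probable nodes; the expected code length is the sum of the merged weights.
merge 1/38 + 7/76 → 9/76
merge 9/76 + 5/38 → 1/4
merge 3/19 + 13/76 → 25/76
merge 7/38 + 9/38 → 8/19
merge 1/4 + 25/76 → 11/19
merge 8/19 + 11/19 → 1
L = 9/76 + 1/4 + 25/76 + 8/19 + 11/19 + 1 = 205/76 ≈ 2.697 bits/symbol.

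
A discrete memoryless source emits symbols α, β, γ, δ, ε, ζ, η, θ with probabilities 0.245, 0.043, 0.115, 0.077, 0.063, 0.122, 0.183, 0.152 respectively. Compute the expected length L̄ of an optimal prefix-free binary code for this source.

Repeatedly combine the two least-probable nodes; the expected code length is the sum of the merged weights.
merge 43/1000 + 63/1000 → 53/500
merge 77/1000 + 53/500 → 183/1000
merge 23/200 + 61/500 → 237/1000
merge 19/125 + 183/1000 → 67/200
merge 183/1000 + 237/1000 → 21/50
merge 49/200 + 67/200 → 29/50
merge 21/50 + 29/50 → 1
L = 53/500 + 183/1000 + 237/1000 + 67/200 + 21/50 + 29/50 + 1 = 2861/1000 = 2.861 bits/symbol.

2.861 bits/symbol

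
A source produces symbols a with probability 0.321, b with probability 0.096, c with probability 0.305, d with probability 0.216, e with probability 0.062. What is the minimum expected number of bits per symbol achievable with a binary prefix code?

Repeatedly combine the two least-probable nodes; the expected code length is the sum of the merged weights.
merge 31/500 + 12/125 → 79/500
merge 79/500 + 27/125 → 187/500
merge 61/200 + 321/1000 → 313/500
merge 187/500 + 313/500 → 1
L = 79/500 + 187/500 + 313/500 + 1 = 1079/500 = 2.158 bits/symbol.

2.158 bits/symbol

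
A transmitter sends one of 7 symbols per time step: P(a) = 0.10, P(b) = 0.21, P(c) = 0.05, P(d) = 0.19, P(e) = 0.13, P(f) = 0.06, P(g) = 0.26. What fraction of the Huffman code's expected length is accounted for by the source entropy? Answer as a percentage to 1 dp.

Entropy H = −Σ p log₂ p ≈ 2.6078 bits.
Huffman merges: 1/20+3/50→11/100; 1/10+11/100→21/100; 13/100+19/100→8/25; 21/100+21/100→21/50; 13/50+8/25→29/50; 21/50+29/50→1. L = 66/25 ≈ 2.6400.
Efficiency = H/L = 2.6078/2.6400 = 98.8%.

98.8%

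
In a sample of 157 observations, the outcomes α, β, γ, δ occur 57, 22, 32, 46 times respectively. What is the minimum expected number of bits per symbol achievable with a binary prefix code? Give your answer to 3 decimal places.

Probabilities are the counts divided by 157.
Repeatedly combine the two least-probable nodes; the expected code length is the sum of the merged weights.
merge 22/157 + 32/157 → 54/157
merge 46/157 + 54/157 → 100/157
merge 57/157 + 100/157 → 1
L = 54/157 + 100/157 + 1 = 311/157 ≈ 1.981 bits/symbol.

1.981 bits/symbol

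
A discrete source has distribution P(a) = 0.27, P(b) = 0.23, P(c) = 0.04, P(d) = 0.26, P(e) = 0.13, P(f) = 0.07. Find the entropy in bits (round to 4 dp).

H = −Σ pᵢ log₂ pᵢ.
−0.27·log₂(0.27) = 0.5100
−0.23·log₂(0.23) = 0.4877
−0.04·log₂(0.04) = 0.1858
−0.26·log₂(0.26) = 0.5053
−0.13·log₂(0.13) = 0.3826
−0.07·log₂(0.07) = 0.2686
Sum ≈ 2.3399 → 2.3399 bits.

2.3399 bits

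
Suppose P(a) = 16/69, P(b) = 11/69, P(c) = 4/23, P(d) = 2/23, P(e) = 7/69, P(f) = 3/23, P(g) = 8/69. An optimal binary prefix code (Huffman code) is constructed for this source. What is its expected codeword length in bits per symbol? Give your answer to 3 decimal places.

Repeatedly combine the two least-probable nodes; the expected code length is the sum of the merged weights.
merge 2/23 + 7/69 → 13/69
merge 8/69 + 3/23 → 17/69
merge 11/69 + 4/23 → 1/3
merge 13/69 + 16/69 → 29/69
merge 17/69 + 1/3 → 40/69
merge 29/69 + 40/69 → 1
L = 13/69 + 17/69 + 1/3 + 29/69 + 40/69 + 1 = 191/69 ≈ 2.768 bits/symbol.

2.768 bits/symbol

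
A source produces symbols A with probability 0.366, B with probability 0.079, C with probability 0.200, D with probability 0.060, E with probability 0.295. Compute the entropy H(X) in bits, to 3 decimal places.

H = −Σ pᵢ log₂ pᵢ.
−0.366·log₂(0.366) = 0.5307
−0.079·log₂(0.079) = 0.2893
−0.200·log₂(0.200) = 0.4644
−0.060·log₂(0.060) = 0.2435
−0.295·log₂(0.295) = 0.5196
Sum ≈ 2.0475 → 2.048 bits.

2.048 bits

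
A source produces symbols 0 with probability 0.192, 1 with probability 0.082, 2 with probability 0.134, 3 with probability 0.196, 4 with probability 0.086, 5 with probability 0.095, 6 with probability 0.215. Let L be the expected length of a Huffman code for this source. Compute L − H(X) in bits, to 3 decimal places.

Entropy H = −Σ p log₂ p ≈ 2.7062 bits.
Huffman merges: 41/500+43/500→21/125; 19/200+67/500→229/1000; 21/125+24/125→9/25; 49/250+43/200→411/1000; 229/1000+9/25→589/1000; 411/1000+589/1000→1. L = 2757/1000 ≈ 2.7570.
L − H = 2.7570 − 2.7062 = 0.051 bits.

0.051 bits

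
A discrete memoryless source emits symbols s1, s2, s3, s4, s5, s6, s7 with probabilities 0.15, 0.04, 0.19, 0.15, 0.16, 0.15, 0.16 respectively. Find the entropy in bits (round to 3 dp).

H = −Σ pᵢ log₂ pᵢ.
−0.15·log₂(0.15) = 0.4105
−0.04·log₂(0.04) = 0.1858
−0.19·log₂(0.19) = 0.4552
−0.15·log₂(0.15) = 0.4105
−0.16·log₂(0.16) = 0.4230
−0.15·log₂(0.15) = 0.4105
−0.16·log₂(0.16) = 0.4230
Sum ≈ 2.7186 → 2.719 bits.

2.719 bits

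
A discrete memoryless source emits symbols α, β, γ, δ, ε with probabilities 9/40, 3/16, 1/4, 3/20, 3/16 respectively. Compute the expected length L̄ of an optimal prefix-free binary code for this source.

Repeatedly combine the two least-probable nodes; the expected code length is the sum of the merged weights.
merge 3/20 + 3/16 → 27/80
merge 3/16 + 9/40 → 33/80
merge 1/4 + 27/80 → 47/80
merge 33/80 + 47/80 → 1
L = 27/80 + 33/80 + 47/80 + 1 = 187/80 = 2.3375 bits/symbol.

2.3375 bits/symbol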